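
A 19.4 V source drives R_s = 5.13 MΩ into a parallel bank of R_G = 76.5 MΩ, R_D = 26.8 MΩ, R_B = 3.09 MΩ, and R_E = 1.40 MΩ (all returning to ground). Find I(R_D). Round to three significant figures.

I ≈ 0.110 µA

Combine the parallel branches: R_p = (1/76.5 + 1/26.8 + 1/3.09 + 1/1.40)⁻¹ = 0.9189 MΩ.
Node voltage V_A = V_CC · R_p/(R_s + R_p) = 19.4 × 0.1519 = 2.947 V.
Branch current I = V_A/R_D = 2.947/26.8 = 0.1100 µA.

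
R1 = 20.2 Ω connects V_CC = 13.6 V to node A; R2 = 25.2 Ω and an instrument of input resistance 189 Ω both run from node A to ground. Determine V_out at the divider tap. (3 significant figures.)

V_out ≈ 7.13 V

R2 ‖ R_L = (25.2 × 189)/(25.2 + 189) = 22.24 Ω.
Then V_out = V_CC · R2'/(R1 + R2') = 13.6 × 22.24/42.44 = 7.126 V.
(Unloaded it would be 7.55 V; the load pulls it down.)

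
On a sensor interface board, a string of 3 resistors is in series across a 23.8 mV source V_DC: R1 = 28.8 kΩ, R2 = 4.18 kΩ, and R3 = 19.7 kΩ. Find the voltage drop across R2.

Series total: ΣR = 28.8 + 4.18 + 19.7 = 52.68 kΩ.
Voltage divider: V = V_DC · (4.180 / 52.68) = 23.8 × 0.07935 = 1.888 mV.

V ≈ 1.89 mV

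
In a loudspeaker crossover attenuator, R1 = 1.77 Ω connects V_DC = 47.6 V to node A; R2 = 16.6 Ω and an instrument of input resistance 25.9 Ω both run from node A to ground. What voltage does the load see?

First combine the lower leg with the load: R2 ‖ R_L = 10.12 Ω.
Now apply the divider: V_out = 47.6 × 0.8511 = 40.51 V.
(Unloaded it would be 43.0 V; the load pulls it down.)

V_out ≈ 40.5 V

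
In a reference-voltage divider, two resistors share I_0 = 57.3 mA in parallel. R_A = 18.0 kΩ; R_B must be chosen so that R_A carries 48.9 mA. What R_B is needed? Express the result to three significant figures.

R_B ≈ 105 kΩ

The fraction through R_A equals R_B/(R_A+R_B).
48.9/57.3 = R_B/(R_A + R_B) → R_B = R_A · (0.8534)/(1 − 0.8534) = 18.0 × 5.821 = 104.8 kΩ.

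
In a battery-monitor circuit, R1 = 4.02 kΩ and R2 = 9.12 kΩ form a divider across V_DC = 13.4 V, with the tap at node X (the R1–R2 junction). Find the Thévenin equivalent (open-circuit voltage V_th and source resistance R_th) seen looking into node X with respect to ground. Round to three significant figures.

V_th ≈ 9.30 V, R_th ≈ 2.79 kΩ

With X open, the divider is unloaded: V_th = 13.4 × 9.12/13.14 = 9.300 V.
With V_DC suppressed (replaced by a short), R_th = R1 ‖ R2 = (4.020 × 9.12)/(4.020 + 9.12) = 2.790 kΩ.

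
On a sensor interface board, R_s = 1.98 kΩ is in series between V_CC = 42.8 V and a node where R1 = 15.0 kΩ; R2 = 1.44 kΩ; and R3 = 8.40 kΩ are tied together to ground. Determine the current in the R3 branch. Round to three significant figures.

I ≈ 1.86 mA

Parallel bank: R_p = 1/(1/15.0 + 1/1.44 + 1/8.40) = 1.136 kΩ.
V_A by voltage divider: V_A = 42.8 × 1.136/(1.98 + 1.136) = 15.60 V.
Branch current I = V_A/R3 = 15.60/8.40 = 1.858 mA.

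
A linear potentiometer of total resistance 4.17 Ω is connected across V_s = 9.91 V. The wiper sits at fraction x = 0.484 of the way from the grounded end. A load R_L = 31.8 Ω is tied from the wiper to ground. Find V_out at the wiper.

The pot divides into 2.152 Ω above the wiper and 2.018 Ω below.
(x·R_p) ‖ R_L = 1.898 Ω.
V_out = 9.91 × 1.898/(2.152 + 1.898) = 4.644 V.

V_out ≈ 4.64 V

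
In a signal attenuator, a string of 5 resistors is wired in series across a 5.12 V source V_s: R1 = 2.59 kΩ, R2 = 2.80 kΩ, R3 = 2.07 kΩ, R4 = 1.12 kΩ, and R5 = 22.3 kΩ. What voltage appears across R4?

Total series resistance ΣR = 2.59 + 2.80 + 2.07 + 1.12 + 22.3 = 30.88 kΩ.
V = V_s · R/ΣR = 5.12 × 0.03627 = 0.1857 V.

V ≈ 0.186 V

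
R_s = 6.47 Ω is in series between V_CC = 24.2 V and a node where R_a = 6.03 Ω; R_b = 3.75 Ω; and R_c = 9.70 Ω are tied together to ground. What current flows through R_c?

Parallel bank: R_p = 1/(1/6.03 + 1/3.75 + 1/9.70) = 1.867 Ω.
V_A = 24.2 × 1.867/8.337 = 5.420 V.
Branch current I = V_A/R_c = 5.420/9.70 = 0.5587 A.

I ≈ 0.559 A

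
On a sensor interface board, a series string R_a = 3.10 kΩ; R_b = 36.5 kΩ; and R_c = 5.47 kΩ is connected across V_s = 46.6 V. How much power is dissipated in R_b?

Series current I = V_s/ΣR = 46.6/45.07 = 1.034 mA.
V(R_b) = I·R = 37.74 V; P = V·I = 37.74 × 1.034 = 39.02 mW.

P ≈ 39.0 mW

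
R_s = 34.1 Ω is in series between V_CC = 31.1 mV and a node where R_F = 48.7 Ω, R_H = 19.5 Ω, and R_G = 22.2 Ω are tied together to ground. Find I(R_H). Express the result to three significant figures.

Parallel bank: R_p = 1/(1/48.7 + 1/19.5 + 1/22.2) = 8.557 Ω.
Node voltage V_A = V_CC · R_p/(R_s + R_p) = 31.1 × 0.2006 = 6.239 mV.
Branch current I = V_A/R_H = 6.239/19.5 = 0.3199 mA.

I ≈ 0.320 mA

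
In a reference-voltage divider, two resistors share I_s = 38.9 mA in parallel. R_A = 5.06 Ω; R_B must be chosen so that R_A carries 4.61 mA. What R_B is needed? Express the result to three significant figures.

In a two-way split, I_A/I_s = R_B/(R_A + R_B).
With f = 0.1185, R_B = R_A · f/(1−f) = 5.06 × 0.1344 = 0.6803 Ω.

R_B ≈ 0.680 Ω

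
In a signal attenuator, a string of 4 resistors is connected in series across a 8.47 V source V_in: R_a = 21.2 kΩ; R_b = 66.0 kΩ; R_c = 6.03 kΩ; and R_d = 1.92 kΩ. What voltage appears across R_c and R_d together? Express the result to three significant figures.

Total series resistance ΣR = 21.2 + 66.0 + 6.03 + 1.92 = 95.15 kΩ.
R_{R_c..R_d} = 6.03 + 1.92 = 7.950 kΩ.
V = V_in · R/ΣR = 8.47 × 0.08355 = 0.7077 V.

V ≈ 0.708 V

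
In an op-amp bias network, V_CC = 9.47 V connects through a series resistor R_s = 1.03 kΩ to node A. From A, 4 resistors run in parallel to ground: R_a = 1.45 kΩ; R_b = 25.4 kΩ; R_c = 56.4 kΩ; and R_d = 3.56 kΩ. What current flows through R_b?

I ≈ 0.181 mA

Equivalent of the parallel group: R_p = 0.9731 kΩ.
Node voltage V_A = V_CC · R_p/(R_s + R_p) = 9.47 × 0.4858 = 4.600 V.
Branch current I = V_A/R_b = 4.600/25.4 = 0.1811 mA.
(Check via current divider: I_total = 4.728 mA; share G_k/ΣG = 0.03831 → same result.)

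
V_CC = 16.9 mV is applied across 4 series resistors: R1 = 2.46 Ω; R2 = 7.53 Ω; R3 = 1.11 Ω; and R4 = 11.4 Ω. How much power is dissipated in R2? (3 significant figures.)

Series current I = V_CC/ΣR = 16.9/22.50 = 0.7511 mA.
P(R2) = I²·R2 = (0.7511)² × 7.53 = 4.248 µW.

P ≈ 4.25 µW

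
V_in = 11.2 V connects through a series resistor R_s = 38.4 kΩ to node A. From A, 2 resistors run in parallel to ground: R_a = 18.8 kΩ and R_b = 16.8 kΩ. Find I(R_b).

Equivalent of the parallel group: R_p = 8.872 kΩ.
V_A by voltage divider: V_A = 11.2 × 8.872/(38.4 + 8.872) = 2.102 V.
Branch current I = V_A/R_b = 2.102/16.8 = 0.1251 mA.

I ≈ 0.125 mA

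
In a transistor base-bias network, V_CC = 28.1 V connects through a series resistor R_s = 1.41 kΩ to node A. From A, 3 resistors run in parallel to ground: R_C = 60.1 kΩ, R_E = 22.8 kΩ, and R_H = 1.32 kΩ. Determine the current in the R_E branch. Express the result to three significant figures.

I ≈ 0.572 mA

Combine the parallel branches: R_p = (1/60.1 + 1/22.8 + 1/1.32)⁻¹ = 1.222 kΩ.
V_A by voltage divider: V_A = 28.1 × 1.222/(1.41 + 1.222) = 13.05 V.
I(R_E) = V_A / R_E = 13.05/22.8 = 0.5723 mA.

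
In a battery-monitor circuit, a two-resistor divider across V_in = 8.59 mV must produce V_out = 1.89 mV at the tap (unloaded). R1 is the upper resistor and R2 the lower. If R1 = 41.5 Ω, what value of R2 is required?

V_out/V_in = R2/(R1+R2) = 0.2200.
R2 = R1 · 0.2200/(1 − 0.2200) = 11.71 Ω.

R2 ≈ 11.7 Ω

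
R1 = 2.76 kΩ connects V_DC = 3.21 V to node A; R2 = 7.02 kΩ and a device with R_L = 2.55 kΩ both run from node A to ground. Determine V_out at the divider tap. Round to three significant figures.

The load sits in parallel with R2, giving an effective lower resistance R2' = R2·R_L/(R2+R_L) = 1.871 kΩ.
Now apply the divider: V_out = 3.21 × 0.4040 = 1.297 V.

V_out ≈ 1.30 V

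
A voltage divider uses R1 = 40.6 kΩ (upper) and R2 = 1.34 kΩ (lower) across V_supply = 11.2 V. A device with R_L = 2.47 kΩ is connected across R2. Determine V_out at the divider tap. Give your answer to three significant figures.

First combine the lower leg with the load: R2 ‖ R_L = 0.8687 kΩ.
Voltage divider with the loaded lower leg: V_out = 11.2 × 0.8687/(40.6 + 0.8687) = 11.2 × 0.02095 = 0.2346 V.

V_out ≈ 0.235 V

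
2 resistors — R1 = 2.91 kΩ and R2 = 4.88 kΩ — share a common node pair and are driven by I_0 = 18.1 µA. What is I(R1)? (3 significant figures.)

I ≈ 11.3 µA

Two-branch current divider: I_k = I_0 · R_other/(R_1 + R_2).
I(R1) = 18.1 × 4.88/(2.91 + 4.88) = 18.1 × 0.6264 = 11.34 µA.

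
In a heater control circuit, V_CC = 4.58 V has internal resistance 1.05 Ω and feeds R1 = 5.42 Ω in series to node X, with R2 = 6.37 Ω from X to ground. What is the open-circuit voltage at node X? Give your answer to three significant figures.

V_th ≈ 2.27 V

R1' = 1.05 + 5.42 = 6.470 Ω (source resistance + R1).
Open-circuit (no load on X): V_th = V_CC · R2/(R1' + R2) = 4.58 × 6.37/(6.470 + 6.37) = 2.272 V.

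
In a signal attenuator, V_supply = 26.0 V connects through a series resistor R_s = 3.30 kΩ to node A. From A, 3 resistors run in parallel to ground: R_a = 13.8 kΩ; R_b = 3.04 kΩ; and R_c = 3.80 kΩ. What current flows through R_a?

Parallel bank: R_p = 1/(1/13.8 + 1/3.04 + 1/3.80) = 1.505 kΩ.
V_A = 26.0 × 1.505/4.805 = 8.143 V.
I(R_a) = V_A / R_a = 8.143/13.8 = 0.5900 mA.

I ≈ 0.590 mA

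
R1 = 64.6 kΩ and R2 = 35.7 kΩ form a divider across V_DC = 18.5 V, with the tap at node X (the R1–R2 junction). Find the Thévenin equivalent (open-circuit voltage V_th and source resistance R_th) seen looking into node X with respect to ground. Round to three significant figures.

V_th ≈ 6.58 V, R_th ≈ 23.0 kΩ

Open-circuit (no load on X): V_th = V_DC · R2/(R1 + R2) = 18.5 × 35.7/(64.60 + 35.7) = 6.585 V.
Zeroing V_DC shorts the top of R1 to ground, so R_th = R1 ‖ R2 = 22.99 kΩ.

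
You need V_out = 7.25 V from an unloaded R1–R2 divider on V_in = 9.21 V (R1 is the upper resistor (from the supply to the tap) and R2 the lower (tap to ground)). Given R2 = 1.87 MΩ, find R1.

Required fraction k = V_out/V_in = 0.7872.
R1 = R2·(1/k − 1) = 1.87 × 0.2703 = 0.5055 MΩ.

R1 ≈ 0.506 MΩ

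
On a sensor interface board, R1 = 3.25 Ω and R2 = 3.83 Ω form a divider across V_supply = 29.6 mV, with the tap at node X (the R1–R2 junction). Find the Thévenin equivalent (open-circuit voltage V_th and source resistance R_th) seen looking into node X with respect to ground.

V_th is the unloaded tap voltage: V_supply · R2/(R1+R2) = 29.6 × 0.5410 = 16.01 mV.
Zeroing V_supply shorts the top of R1 to ground, so R_th = R1 ‖ R2 = 1.758 Ω.

V_th ≈ 16.0 mV, R_th ≈ 1.76 Ω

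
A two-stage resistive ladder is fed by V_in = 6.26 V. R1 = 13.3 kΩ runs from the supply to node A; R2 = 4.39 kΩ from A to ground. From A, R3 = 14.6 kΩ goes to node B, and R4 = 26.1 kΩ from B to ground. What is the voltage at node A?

V_A ≈ 1.44 V

Looking into the second stage from A: R3 + R4 = 40.70 kΩ appears in parallel with R2.
Effective lower resistance at A: R2 ‖ 40.70 = 3.963 kΩ.
So V_A = 6.26 × 0.2295 = 1.437 V.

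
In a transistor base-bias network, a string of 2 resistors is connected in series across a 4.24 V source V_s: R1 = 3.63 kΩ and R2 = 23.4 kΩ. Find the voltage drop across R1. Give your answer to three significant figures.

V ≈ 0.569 V

Series total: ΣR = 3.63 + 23.4 = 27.03 kΩ.
V = V_s · R/ΣR = 4.24 × 0.1343 = 0.5694 V.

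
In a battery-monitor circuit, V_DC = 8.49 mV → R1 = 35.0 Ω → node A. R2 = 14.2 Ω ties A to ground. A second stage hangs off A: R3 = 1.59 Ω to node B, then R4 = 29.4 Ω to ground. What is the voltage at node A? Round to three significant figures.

The second stage (R3 + R4 = 30.99 Ω) loads node A in parallel with R2.
Effective lower resistance at A: R2 ‖ 30.99 = 9.738 Ω.
First divider: V_A = V_DC · 9.738/(35.0 + 9.738) = 1.848 mV.

V_A ≈ 1.85 mV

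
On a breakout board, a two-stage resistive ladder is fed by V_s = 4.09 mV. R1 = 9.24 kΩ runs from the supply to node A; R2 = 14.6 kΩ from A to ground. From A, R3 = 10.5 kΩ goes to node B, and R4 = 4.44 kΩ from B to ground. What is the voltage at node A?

Looking into the second stage from A: R3 + R4 = 14.94 kΩ appears in parallel with R2.
R2 ‖ (R3+R4) = 7.384 kΩ.
So V_A = 4.09 × 0.4442 = 1.817 mV.

V_A ≈ 1.82 mV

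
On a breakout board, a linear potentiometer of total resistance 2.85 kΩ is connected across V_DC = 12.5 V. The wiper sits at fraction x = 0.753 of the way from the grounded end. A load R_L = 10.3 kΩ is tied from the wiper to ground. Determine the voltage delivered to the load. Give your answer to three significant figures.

Lower segment x·R_p = 2.146 kΩ; upper segment (1−x)·R_p = 0.7039 kΩ.
Lower segment in parallel with the load: 2.146 ‖ 10.3 = 1.776 kΩ.
V_out = 12.5 × 1.776/(0.7039 + 1.776) = 8.952 V.
(Unloaded: V_out = x·V_DC = 9.41 V.)

V_out ≈ 8.95 V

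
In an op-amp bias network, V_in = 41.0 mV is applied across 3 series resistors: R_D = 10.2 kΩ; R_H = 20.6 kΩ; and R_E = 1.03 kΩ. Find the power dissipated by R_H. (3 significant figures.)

P ≈ 34.2 nW

The common current is I = 41.0/31.83 = 1.288 µA.
P = I²R = 1.659 × 20.6 = 34.18 nW.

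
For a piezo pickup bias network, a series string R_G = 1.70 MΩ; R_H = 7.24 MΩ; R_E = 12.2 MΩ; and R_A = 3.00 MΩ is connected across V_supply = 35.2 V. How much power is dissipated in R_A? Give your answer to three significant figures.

P ≈ 6.38 µW

ΣR = 24.14 MΩ → I = 35.2/24.14 = 1.458 µA.
P = I²R = 2.126 × 3.00 = 6.379 µW.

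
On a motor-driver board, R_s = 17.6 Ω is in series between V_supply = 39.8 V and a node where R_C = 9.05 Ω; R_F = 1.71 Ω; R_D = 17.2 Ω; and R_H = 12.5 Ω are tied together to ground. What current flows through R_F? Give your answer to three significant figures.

Parallel bank: R_p = 1/(1/9.05 + 1/1.71 + 1/17.2 + 1/12.5) = 1.200 Ω.
V_A = 39.8 × 1.200/18.80 = 2.540 V.
I(R_F) = V_A / R_F = 2.540/1.71 = 1.485 A.

I ≈ 1.49 A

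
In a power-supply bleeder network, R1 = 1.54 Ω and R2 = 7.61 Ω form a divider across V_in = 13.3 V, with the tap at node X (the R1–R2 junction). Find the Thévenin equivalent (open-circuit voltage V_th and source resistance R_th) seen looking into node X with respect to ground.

Open-circuit (no load on X): V_th = V_in · R2/(R1 + R2) = 13.3 × 7.61/(1.540 + 7.61) = 11.06 V.
With V_in suppressed (replaced by a short), R_th = R1 ‖ R2 = (1.540 × 7.61)/(1.540 + 7.61) = 1.281 Ω.

V_th ≈ 11.1 V, R_th ≈ 1.28 Ω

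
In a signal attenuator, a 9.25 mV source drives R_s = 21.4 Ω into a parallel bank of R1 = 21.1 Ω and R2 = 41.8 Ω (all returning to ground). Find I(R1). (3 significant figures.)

I ≈ 0.174 mA

Parallel bank: R_p = 1/(1/21.1 + 1/41.8) = 14.02 Ω.
Node voltage V_A = V_DC · R_p/(R_s + R_p) = 9.25 × 0.3959 = 3.662 mV.
I(R1) = V_A / R1 = 3.662/21.1 = 0.1735 mA.
(Equivalently: I_total = 0.2611 mA, then current-divider fraction G_k/ΣG = 0.6645.)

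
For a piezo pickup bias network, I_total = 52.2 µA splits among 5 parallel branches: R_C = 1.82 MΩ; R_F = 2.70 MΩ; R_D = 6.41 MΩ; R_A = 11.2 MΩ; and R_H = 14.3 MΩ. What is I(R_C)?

Total conductance ΣG = 1/1.82 + 1/2.70 + 1/6.41 + 1/11.2 + 1/14.3 = 1.235 (units of 1/MΩ).
By the current-divider rule, I = I_total · G_k/ΣG = 52.2 × 0.4449 = 23.22 µA.

I ≈ 23.2 µA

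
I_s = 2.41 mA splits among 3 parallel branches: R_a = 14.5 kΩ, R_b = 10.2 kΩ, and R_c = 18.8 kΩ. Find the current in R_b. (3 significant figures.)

I ≈ 1.07 mA

ΣG = 1/14.5 + 1/10.2 + 1/18.8 = 0.2202.
R_b takes the fraction G_k/ΣG = 0.09804/0.2202 = 0.4452, so I = 2.41 × 0.4452 = 1.073 mA.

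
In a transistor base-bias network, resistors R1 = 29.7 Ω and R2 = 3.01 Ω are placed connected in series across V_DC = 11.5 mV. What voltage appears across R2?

Total series resistance ΣR = 29.7 + 3.01 = 32.71 Ω.
Voltage divider: V = V_DC · (3.010 / 32.71) = 11.5 × 0.09202 = 1.058 mV.

V ≈ 1.06 mV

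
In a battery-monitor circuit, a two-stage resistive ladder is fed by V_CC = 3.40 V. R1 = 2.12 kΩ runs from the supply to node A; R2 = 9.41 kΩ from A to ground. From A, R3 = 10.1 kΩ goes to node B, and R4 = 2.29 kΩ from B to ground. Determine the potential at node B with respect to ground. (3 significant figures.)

Looking into the second stage from A: R3 + R4 = 12.39 kΩ appears in parallel with R2.
Effective lower resistance at A: R2 ‖ 12.39 = 5.348 kΩ.
V_A = 3.40 × 5.348/(2.12 + 5.348) = 2.435 V.
Then the unloaded second divider: V_B = V_A × R4/(R3+R4) = 2.435 × 0.1848 = 0.4500 V.

V_B ≈ 0.450 V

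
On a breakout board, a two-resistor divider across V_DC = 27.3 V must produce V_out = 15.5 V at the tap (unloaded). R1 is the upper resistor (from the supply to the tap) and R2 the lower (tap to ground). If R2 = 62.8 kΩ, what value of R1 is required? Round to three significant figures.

R1 ≈ 47.8 kΩ

Required fraction k = V_out/V_DC = 0.5678.
So R1 = R2 · (V_DC/V_out − 1) = 62.8 × (27.3/15.5 − 1) = 62.8 × 0.7613 = 47.81 kΩ.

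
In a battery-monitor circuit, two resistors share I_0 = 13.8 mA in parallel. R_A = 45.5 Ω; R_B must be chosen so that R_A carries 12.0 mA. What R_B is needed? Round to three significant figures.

Two-branch current divider: I_A = I_0 · R_B/(R_A + R_B).
With f = 0.8696, R_B = R_A · f/(1−f) = 45.5 × 6.667 = 303.3 Ω.

R_B ≈ 303 Ω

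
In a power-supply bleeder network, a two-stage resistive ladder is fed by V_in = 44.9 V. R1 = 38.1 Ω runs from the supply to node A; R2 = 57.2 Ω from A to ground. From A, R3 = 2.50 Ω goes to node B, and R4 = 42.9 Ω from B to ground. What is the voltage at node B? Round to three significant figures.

V_B ≈ 16.9 V

Node A sees R2 in parallel with the series input of stage 2, R3 + R4 = 45.40 Ω.
R2 ‖ (R3+R4) = 25.31 Ω.
V_A = 44.9 × 25.31/(38.1 + 25.31) = 17.92 V.
Then the unloaded second divider: V_B = V_A × R4/(R3+R4) = 17.92 × 0.9449 = 16.94 V.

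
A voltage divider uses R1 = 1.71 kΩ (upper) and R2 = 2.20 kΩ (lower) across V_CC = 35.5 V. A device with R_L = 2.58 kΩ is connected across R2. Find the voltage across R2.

V_out ≈ 14.5 V

R2 ‖ R_L = (2.20 × 2.58)/(2.20 + 2.58) = 1.187 kΩ.
Voltage divider with the loaded lower leg: V_out = 35.5 × 1.187/(1.71 + 1.187) = 35.5 × 0.4098 = 14.55 V.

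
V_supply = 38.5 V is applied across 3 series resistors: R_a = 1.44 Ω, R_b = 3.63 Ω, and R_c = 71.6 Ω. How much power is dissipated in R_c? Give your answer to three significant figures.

P ≈ 18.1 W

Series current I = V_supply/ΣR = 38.5/76.67 = 0.5022 A.
P = I²R = 0.2522 × 71.6 = 18.05 W.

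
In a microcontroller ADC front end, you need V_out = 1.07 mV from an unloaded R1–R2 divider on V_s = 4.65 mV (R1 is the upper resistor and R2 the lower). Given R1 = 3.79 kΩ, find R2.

R2 ≈ 1.13 kΩ

V_out/V_s = R2/(R1+R2) = 0.2301.
Rearranging, R2 = R1·k/(1−k) = 3.79 × 0.2989 = 1.133 kΩ.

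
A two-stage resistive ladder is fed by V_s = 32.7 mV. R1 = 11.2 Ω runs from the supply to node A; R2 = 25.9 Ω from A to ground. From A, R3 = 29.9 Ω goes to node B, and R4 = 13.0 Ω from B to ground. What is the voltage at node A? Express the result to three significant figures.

V_A ≈ 19.3 mV

Looking into the second stage from A: R3 + R4 = 42.90 Ω appears in parallel with R2.
Effective lower resistance at A: R2 ‖ 42.90 = 16.15 Ω.
So V_A = 32.7 × 0.5905 = 19.31 mV.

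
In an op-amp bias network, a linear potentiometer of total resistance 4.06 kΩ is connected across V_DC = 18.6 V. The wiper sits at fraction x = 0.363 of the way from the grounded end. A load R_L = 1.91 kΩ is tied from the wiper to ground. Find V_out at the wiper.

V_out ≈ 4.53 V

Split the track: R_lower = x·R_p = 1.474 kΩ, R_upper = (1−x)·R_p = 2.586 kΩ.
(x·R_p) ‖ R_L = 0.8319 kΩ.
Loaded-divider output: V_out = 18.6 × 0.2434 = 4.527 V.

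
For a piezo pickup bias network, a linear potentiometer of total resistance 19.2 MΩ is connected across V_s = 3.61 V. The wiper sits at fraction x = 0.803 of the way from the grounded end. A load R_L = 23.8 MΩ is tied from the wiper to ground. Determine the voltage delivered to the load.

The pot divides into 3.782 MΩ above the wiper and 15.42 MΩ below.
Lower segment in parallel with the load: 15.42 ‖ 23.8 = 9.356 MΩ.
Loaded-divider output: V_out = 3.61 × 0.7121 = 2.571 V.

V_out ≈ 2.57 V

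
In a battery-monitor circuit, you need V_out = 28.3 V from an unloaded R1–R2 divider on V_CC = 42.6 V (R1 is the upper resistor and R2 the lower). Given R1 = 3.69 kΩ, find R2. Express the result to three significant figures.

V_out/V_CC = R2/(R1+R2) = 0.6643.
So R2 = R1 · V_out/(V_CC − V_out) = 3.69 × 28.3/(42.6 − 28.3) = 3.69 × 1.979 = 7.303 kΩ.

R2 ≈ 7.30 kΩ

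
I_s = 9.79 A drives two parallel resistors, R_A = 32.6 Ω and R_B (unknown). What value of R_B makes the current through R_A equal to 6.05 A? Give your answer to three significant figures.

R_B ≈ 52.7 Ω

In a two-way split, I_A/I_s = R_B/(R_A + R_B).
With f = 0.6180, R_B = R_A · f/(1−f) = 32.6 × 1.618 = 52.74 Ω.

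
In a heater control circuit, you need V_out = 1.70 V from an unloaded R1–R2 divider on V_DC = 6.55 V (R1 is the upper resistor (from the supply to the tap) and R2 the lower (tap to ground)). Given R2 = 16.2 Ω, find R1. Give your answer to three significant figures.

V_out/V_DC = R2/(R1+R2) = 0.2595.
Rearranging, R1 = R2·(1−k)/k = 16.2 × 2.853 = 46.22 Ω.

R1 ≈ 46.2 Ω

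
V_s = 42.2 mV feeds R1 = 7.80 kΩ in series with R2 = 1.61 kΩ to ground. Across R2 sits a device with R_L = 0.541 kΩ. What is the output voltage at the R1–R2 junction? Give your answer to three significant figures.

V_out ≈ 2.08 mV

The load sits in parallel with R2, giving an effective lower resistance R2' = R2·R_L/(R2+R_L) = 0.4049 kΩ.
Now apply the divider: V_out = 42.2 × 0.04935 = 2.083 mV.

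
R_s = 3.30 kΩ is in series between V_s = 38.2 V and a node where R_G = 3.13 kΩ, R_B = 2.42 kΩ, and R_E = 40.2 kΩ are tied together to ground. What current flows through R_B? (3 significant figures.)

Equivalent of the parallel group: R_p = 1.320 kΩ.
V_A = 38.2 × 1.320/4.620 = 10.91 V.
Branch current I = V_A/R_B = 10.91/2.42 = 4.510 mA.

I ≈ 4.51 mA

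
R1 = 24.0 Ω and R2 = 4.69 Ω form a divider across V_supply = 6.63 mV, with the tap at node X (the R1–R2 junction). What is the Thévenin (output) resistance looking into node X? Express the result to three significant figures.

R_th ≈ 3.92 Ω

With V_supply suppressed (replaced by a short), R_th = R1 ‖ R2 = (24.00 × 4.69)/(24.00 + 4.69) = 3.923 Ω.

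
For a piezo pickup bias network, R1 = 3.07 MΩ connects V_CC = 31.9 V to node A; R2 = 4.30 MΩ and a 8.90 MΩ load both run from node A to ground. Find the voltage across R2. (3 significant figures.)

V_out ≈ 15.5 V

R2 ‖ R_L = (4.30 × 8.90)/(4.30 + 8.90) = 2.899 MΩ.
Voltage divider with the loaded lower leg: V_out = 31.9 × 2.899/(3.07 + 2.899) = 31.9 × 0.4857 = 15.49 V.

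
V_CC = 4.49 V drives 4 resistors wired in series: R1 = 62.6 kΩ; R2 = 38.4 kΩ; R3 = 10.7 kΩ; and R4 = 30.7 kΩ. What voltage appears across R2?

Series total: ΣR = 62.6 + 38.4 + 10.7 + 30.7 = 142.4 kΩ.
V = V_CC · R/ΣR = 4.49 × 0.2697 = 1.211 V.

V ≈ 1.21 V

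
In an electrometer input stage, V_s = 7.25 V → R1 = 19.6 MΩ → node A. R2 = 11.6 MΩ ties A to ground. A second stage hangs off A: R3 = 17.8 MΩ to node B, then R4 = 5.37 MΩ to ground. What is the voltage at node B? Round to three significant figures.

Node A sees R2 in parallel with the series input of stage 2, R3 + R4 = 23.17 MΩ.
R2 ‖ (R3+R4) = 7.730 MΩ.
V_A = 7.25 × 7.730/(19.6 + 7.730) = 2.051 V.
Then the unloaded second divider: V_B = V_A × R4/(R3+R4) = 2.051 × 0.2318 = 0.4753 V.

V_B ≈ 0.475 V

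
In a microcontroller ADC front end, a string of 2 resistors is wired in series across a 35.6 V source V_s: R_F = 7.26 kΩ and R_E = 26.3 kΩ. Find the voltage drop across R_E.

V ≈ 27.9 V

Total series resistance ΣR = 7.26 + 26.3 = 33.56 kΩ.
V = V_s · R/ΣR = 35.6 × 0.7837 = 27.90 V.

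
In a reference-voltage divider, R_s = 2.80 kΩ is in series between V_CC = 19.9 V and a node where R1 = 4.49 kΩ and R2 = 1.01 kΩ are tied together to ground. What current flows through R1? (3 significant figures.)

I ≈ 1.01 mA

Equivalent of the parallel group: R_p = 0.8245 kΩ.
Node voltage V_A = V_CC · R_p/(R_s + R_p) = 19.9 × 0.2275 = 4.527 V.
I(R1) = V_A / R1 = 4.527/4.49 = 1.008 mA.
(Equivalently: I_total = 5.490 mA, then current-divider fraction G_k/ΣG = 0.1836.)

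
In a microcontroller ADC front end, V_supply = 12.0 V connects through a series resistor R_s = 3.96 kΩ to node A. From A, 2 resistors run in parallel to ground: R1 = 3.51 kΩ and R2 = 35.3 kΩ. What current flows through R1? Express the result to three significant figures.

Equivalent of the parallel group: R_p = 3.193 kΩ.
Node voltage V_A = V_supply · R_p/(R_s + R_p) = 12.0 × 0.4464 = 5.356 V.
Branch current I = V_A/R1 = 5.356/3.51 = 1.526 mA.

I ≈ 1.53 mA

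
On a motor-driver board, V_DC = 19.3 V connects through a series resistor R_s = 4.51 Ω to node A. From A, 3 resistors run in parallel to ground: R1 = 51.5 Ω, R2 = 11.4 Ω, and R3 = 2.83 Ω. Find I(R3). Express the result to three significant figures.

I ≈ 2.22 A

Equivalent of the parallel group: R_p = 2.172 Ω.
V_A by voltage divider: V_A = 19.3 × 2.172/(4.51 + 2.172) = 6.273 V.
I(R3) = V_A / R3 = 6.273/2.83 = 2.217 A.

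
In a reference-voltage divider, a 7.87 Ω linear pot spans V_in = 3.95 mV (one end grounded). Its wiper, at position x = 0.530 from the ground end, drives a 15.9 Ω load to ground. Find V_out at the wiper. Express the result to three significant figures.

The pot divides into 3.699 Ω above the wiper and 4.171 Ω below.
R_L loads the lower segment: effective lower R = 3.304 Ω.
Then V_out = V_in · 3.304/(3.699 + 3.304) = 1.864 mV.
(Unloaded: V_out = x·V_in = 2.09 mV.)

V_out ≈ 1.86 mV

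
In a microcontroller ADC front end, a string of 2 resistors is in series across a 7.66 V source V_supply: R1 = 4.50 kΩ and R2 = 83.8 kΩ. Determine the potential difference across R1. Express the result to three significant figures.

V ≈ 0.390 V

ΣR = 4.50 + 83.8 = 88.30 kΩ.
Voltage divider: V = V_supply · (4.500 / 88.30) = 7.66 × 0.05096 = 0.3904 V.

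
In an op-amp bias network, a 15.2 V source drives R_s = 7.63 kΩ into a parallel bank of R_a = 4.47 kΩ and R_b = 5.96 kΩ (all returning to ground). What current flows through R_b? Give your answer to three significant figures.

Combine the parallel branches: R_p = (1/4.47 + 1/5.96)⁻¹ = 2.554 kΩ.
Node voltage V_A = V_CC · R_p/(R_s + R_p) = 15.2 × 0.2508 = 3.812 V.
Branch current I = V_A/R_b = 3.812/5.96 = 0.6396 mA.
(Check via current divider: I_total = 1.492 mA; share G_k/ΣG = 0.4286 → same result.)

I ≈ 0.640 mA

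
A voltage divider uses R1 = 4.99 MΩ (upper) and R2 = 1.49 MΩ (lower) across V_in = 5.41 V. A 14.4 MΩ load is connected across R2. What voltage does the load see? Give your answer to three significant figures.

V_out ≈ 1.15 V

The load sits in parallel with R2, giving an effective lower resistance R2' = R2·R_L/(R2+R_L) = 1.350 MΩ.
Now apply the divider: V_out = 5.41 × 0.2130 = 1.152 V.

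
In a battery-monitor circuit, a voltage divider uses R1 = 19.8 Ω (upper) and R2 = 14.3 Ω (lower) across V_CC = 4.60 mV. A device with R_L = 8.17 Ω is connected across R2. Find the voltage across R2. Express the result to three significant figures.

The load sits in parallel with R2, giving an effective lower resistance R2' = R2·R_L/(R2+R_L) = 5.199 Ω.
Voltage divider with the loaded lower leg: V_out = 4.60 × 5.199/(19.8 + 5.199) = 4.60 × 0.2080 = 0.9567 mV.
(Unloaded it would be 1.93 mV; the load pulls it down.)

V_out ≈ 0.957 mV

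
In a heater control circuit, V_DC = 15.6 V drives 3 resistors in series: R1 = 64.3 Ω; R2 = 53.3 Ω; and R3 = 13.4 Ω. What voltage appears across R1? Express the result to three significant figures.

V ≈ 7.66 V

ΣR = 64.3 + 53.3 + 13.4 = 131.0 Ω.
By the voltage-divider rule, V = 15.6 × 64.30/131.0 = 7.657 V.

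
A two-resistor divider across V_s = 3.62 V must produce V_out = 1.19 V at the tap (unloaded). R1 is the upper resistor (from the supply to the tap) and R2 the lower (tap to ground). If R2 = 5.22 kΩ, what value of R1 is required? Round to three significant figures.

R1 ≈ 10.7 kΩ

Required fraction k = V_out/V_s = 0.3287.
So R1 = R2 · (V_s/V_out − 1) = 5.22 × (3.62/1.19 − 1) = 5.22 × 2.042 = 10.66 kΩ.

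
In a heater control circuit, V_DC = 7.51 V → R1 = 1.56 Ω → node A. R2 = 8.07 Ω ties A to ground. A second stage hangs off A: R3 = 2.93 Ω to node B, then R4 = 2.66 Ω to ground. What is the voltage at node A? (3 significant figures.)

Node A sees R2 in parallel with the series input of stage 2, R3 + R4 = 5.590 Ω.
R2 ‖ (R3+R4) = 3.302 Ω.
First divider: V_A = V_DC · 3.302/(1.56 + 3.302) = 5.101 V.

V_A ≈ 5.10 V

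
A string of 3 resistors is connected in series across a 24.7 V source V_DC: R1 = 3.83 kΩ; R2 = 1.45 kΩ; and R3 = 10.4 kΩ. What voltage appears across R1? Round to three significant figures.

V ≈ 6.03 V

Total series resistance ΣR = 3.83 + 1.45 + 10.4 = 15.68 kΩ.
By the voltage-divider rule, V = 24.7 × 3.830/15.68 = 6.033 V.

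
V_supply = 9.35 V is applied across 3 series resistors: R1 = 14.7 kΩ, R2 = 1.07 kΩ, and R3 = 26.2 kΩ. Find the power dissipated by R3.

P ≈ 1.30 mW

ΣR = 41.97 kΩ → I = 9.35/41.97 = 0.2228 mA.
V(R3) = I·R = 5.837 V; P = V·I = 5.837 × 0.2228 = 1.300 mW.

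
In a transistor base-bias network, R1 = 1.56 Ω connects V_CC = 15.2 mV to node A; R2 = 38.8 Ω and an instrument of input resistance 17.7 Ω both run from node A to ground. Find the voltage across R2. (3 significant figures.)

V_out ≈ 13.5 mV

The load sits in parallel with R2, giving an effective lower resistance R2' = R2·R_L/(R2+R_L) = 12.16 Ω.
Voltage divider with the loaded lower leg: V_out = 15.2 × 12.16/(1.56 + 12.16) = 15.2 × 0.8863 = 13.47 mV.
(Unloaded it would be 14.6 mV; the load pulls it down.)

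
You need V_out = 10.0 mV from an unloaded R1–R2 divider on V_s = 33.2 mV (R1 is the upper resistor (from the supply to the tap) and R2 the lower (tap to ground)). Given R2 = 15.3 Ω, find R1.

The divider ratio is R2/(R1+R2) = 10.0/33.2 = 0.3012.
R1 = R2·(1/k − 1) = 15.3 × 2.320 = 35.50 Ω.

R1 ≈ 35.5 Ω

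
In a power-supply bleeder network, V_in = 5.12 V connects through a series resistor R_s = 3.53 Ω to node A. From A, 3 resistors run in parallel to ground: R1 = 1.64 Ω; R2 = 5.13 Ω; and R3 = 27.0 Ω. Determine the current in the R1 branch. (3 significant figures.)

Combine the parallel branches: R_p = (1/1.64 + 1/5.13 + 1/27.0)⁻¹ = 1.188 Ω.
Node voltage V_A = V_in · R_p/(R_s + R_p) = 5.12 × 0.2518 = 1.289 V.
Branch current I = V_A/R1 = 1.289/1.64 = 0.7861 A.

I ≈ 0.786 A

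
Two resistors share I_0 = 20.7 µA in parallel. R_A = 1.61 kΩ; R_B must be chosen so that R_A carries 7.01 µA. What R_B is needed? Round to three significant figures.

R_B ≈ 0.824 kΩ

In a two-way split, I_A/I_0 = R_B/(R_A + R_B).
7.01/20.7 = R_B/(R_A + R_B) → R_B = R_A · (0.3386)/(1 − 0.3386) = 1.61 × 0.5121 = 0.8244 kΩ.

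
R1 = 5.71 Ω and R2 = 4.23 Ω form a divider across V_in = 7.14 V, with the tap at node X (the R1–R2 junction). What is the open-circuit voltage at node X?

V_th is the unloaded tap voltage: V_in · R2/(R1+R2) = 7.14 × 0.4256 = 3.038 V.

V_th ≈ 3.04 V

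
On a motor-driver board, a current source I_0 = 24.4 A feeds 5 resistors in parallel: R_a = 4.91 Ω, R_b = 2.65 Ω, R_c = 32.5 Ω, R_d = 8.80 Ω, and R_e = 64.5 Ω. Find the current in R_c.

Total conductance ΣG = 1/4.91 + 1/2.65 + 1/32.5 + 1/8.80 + 1/64.5 = 0.7409 (units of 1/Ω).
R_c takes the fraction G_k/ΣG = 0.03077/0.7409 = 0.04153, so I = 24.4 × 0.04153 = 1.013 A.

I ≈ 1.01 A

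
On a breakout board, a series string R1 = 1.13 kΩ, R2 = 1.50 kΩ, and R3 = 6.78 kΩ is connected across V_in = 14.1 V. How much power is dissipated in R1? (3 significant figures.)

P ≈ 2.54 mW

Series current I = V_in/ΣR = 14.1/9.410 = 1.498 mA.
V(R1) = I·R = 1.693 V; P = V·I = 1.693 × 1.498 = 2.537 mW.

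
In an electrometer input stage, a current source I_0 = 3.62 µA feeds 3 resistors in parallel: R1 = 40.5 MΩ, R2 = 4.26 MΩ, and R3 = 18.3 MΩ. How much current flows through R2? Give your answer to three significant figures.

I ≈ 2.71 µA

ΣG = 1/40.5 + 1/4.26 + 1/18.3 = 0.3141.
R2 takes the fraction G_k/ΣG = 0.2347/0.3141 = 0.7474, so I = 3.62 × 0.7474 = 2.706 µA.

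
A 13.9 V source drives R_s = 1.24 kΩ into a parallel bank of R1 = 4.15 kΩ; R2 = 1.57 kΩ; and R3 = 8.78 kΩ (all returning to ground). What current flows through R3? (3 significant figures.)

I ≈ 0.710 mA

Combine the parallel branches: R_p = (1/4.15 + 1/1.57 + 1/8.78)⁻¹ = 1.008 kΩ.
Node voltage V_A = V_s · R_p/(R_s + R_p) = 13.9 × 0.4485 = 6.234 V.
Branch current I = V_A/R3 = 6.234/8.78 = 0.7100 mA.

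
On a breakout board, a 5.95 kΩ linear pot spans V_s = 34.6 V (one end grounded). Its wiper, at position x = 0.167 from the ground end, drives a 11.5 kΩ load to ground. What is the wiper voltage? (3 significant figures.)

V_out ≈ 5.39 V

Lower segment x·R_p = 0.9937 kΩ; upper segment (1−x)·R_p = 4.956 kΩ.
R_L loads the lower segment: effective lower R = 0.9146 kΩ.
Then V_out = V_s · 0.9146/(4.956 + 0.9146) = 5.390 V.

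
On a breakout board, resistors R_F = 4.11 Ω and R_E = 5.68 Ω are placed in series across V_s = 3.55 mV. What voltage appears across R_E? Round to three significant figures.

ΣR = 4.11 + 5.68 = 9.790 Ω.
Voltage divider: V = V_s · (5.680 / 9.790) = 3.55 × 0.5802 = 2.060 mV.

V ≈ 2.06 mV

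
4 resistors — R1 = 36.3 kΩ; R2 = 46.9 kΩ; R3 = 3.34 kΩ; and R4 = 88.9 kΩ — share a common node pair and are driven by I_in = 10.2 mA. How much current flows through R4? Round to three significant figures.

I ≈ 0.319 mA

Conductances: ΣG = 1/36.3 + 1/46.9 + 1/3.34 + 1/88.9 = 0.3595 (1/kΩ).
R4 takes the fraction G_k/ΣG = 0.01125/0.3595 = 0.03129, so I = 10.2 × 0.03129 = 0.3191 mA.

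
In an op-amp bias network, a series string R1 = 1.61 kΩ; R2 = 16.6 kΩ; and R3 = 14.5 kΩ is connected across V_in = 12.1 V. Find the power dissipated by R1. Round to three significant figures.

Series current I = V_in/ΣR = 12.1/32.71 = 0.3699 mA.
P = I²R = 0.1368 × 1.61 = 0.2203 mW.

P ≈ 0.220 mW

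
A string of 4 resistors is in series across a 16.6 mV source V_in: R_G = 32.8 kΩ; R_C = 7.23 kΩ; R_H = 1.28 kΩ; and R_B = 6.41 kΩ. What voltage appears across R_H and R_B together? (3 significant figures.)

V ≈ 2.68 mV

Total series resistance ΣR = 32.8 + 7.23 + 1.28 + 6.41 = 47.72 kΩ.
R_{R_H..R_B} = 1.28 + 6.41 = 7.690 kΩ.
V = V_in · R/ΣR = 16.6 × 0.1611 = 2.675 mV.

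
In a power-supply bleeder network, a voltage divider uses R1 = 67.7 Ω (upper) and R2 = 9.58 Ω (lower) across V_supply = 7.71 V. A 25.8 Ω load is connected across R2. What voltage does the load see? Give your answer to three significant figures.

V_out ≈ 0.721 V

R2 ‖ R_L = (9.58 × 25.8)/(9.58 + 25.8) = 6.986 Ω.
Voltage divider with the loaded lower leg: V_out = 7.71 × 6.986/(67.7 + 6.986) = 7.71 × 0.09354 = 0.7212 V.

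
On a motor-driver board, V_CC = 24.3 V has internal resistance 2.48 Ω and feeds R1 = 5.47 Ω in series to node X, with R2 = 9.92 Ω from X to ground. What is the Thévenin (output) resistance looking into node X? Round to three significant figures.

R_th ≈ 4.41 Ω

R1' = 2.48 + 5.47 = 7.950 Ω (source resistance + R1).
Zeroing V_CC shorts the top of R1' to ground, so R_th = R1' ‖ R2 = 4.413 Ω.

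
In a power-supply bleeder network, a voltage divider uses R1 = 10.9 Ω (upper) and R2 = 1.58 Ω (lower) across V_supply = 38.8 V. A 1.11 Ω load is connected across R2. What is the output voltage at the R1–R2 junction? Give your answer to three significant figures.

First combine the lower leg with the load: R2 ‖ R_L = 0.6520 Ω.
Then V_out = V_supply · R2'/(R1 + R2') = 38.8 × 0.6520/11.55 = 2.190 V.

V_out ≈ 2.19 V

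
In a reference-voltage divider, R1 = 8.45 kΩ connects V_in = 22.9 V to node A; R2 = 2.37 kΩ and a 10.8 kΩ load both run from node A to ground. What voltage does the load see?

V_out ≈ 4.28 V

R2 ‖ R_L = (2.37 × 10.8)/(2.37 + 10.8) = 1.944 kΩ.
Then V_out = V_in · R2'/(R1 + R2') = 22.9 × 1.944/10.39 = 4.282 V.
(Unloaded it would be 5.02 V; the load pulls it down.)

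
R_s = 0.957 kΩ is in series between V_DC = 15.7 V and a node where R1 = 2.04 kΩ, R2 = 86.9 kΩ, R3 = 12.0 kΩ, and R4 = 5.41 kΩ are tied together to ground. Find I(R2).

Parallel bank: R_p = 1/(1/2.04 + 1/86.9 + 1/12.0 + 1/5.41) = 1.299 kΩ.
Node voltage V_A = V_DC · R_p/(R_s + R_p) = 15.7 × 0.5758 = 9.040 V.
Branch current I = V_A/R2 = 9.040/86.9 = 0.1040 mA.

I ≈ 0.104 mA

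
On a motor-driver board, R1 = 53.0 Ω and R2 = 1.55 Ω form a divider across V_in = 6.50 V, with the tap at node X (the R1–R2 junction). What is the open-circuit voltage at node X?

V_th is the unloaded tap voltage: V_in · R2/(R1+R2) = 6.50 × 0.02841 = 0.1847 V.

V_th ≈ 0.185 V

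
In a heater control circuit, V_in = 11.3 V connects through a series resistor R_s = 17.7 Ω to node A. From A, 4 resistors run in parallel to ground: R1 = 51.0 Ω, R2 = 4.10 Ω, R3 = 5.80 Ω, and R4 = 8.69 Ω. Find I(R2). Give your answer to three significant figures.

Combine the parallel branches: R_p = (1/51.0 + 1/4.10 + 1/5.80 + 1/8.69)⁻¹ = 1.815 Ω.
V_A by voltage divider: V_A = 11.3 × 1.815/(17.7 + 1.815) = 1.051 V.
Branch current I = V_A/R2 = 1.051/4.10 = 0.2563 A.
(Check via current divider: I_total = 0.5790 A; share G_k/ΣG = 0.4427 → same result.)

I ≈ 0.256 A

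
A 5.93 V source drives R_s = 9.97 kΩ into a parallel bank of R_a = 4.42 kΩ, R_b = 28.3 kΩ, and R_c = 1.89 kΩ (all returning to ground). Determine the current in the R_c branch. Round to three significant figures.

Equivalent of the parallel group: R_p = 1.265 kΩ.
V_A by voltage divider: V_A = 5.93 × 1.265/(9.97 + 1.265) = 0.6676 V.
I(R_c) = V_A / R_c = 0.6676/1.89 = 0.3532 mA.

I ≈ 0.353 mA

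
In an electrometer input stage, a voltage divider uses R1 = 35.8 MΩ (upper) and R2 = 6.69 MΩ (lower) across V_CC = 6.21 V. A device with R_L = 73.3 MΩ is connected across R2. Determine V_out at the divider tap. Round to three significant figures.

V_out ≈ 0.908 V

R2 ‖ R_L = (6.69 × 73.3)/(6.69 + 73.3) = 6.130 MΩ.
Then V_out = V_CC · R2'/(R1 + R2') = 6.21 × 6.130/41.93 = 0.9079 V.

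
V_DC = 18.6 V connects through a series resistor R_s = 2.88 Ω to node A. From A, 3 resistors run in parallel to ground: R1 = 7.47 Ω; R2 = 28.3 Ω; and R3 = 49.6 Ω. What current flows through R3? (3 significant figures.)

Equivalent of the parallel group: R_p = 5.281 Ω.
V_A by voltage divider: V_A = 18.6 × 5.281/(2.88 + 5.281) = 12.04 V.
Branch current I = V_A/R3 = 12.04/49.6 = 0.2427 A.

I ≈ 0.243 A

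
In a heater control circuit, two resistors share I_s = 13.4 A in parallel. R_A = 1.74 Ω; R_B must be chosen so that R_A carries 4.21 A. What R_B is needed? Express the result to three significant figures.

R_B ≈ 0.797 Ω

Two-branch current divider: I_A = I_s · R_B/(R_A + R_B).
4.21/13.4 = R_B/(R_A + R_B) → R_B = R_A · (0.3142)/(1 − 0.3142) = 1.74 × 0.4581 = 0.7971 Ω.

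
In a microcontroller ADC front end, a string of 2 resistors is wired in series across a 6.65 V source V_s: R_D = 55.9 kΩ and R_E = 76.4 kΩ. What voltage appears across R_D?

Series total: ΣR = 55.9 + 76.4 = 132.3 kΩ.
By the voltage-divider rule, V = 6.65 × 55.90/132.3 = 2.810 V.

V ≈ 2.81 V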